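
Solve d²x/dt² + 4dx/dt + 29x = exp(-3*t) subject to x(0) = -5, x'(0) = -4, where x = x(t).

Characteristic equation r² + 4r + 29 = 0 has discriminant (4)² - 4·(29) = -100 < 0, so r = -2 ± 5i.
Hence x_h = C1*cos(5*t)*exp(-2*t) + C2*exp(-2*t)*sin(5*t).
Try x_p = A*exp(-3*t). Substituting into the equation and dividing by exp(-3*t) gives A = 1/26, so x_p = exp(-3*t)/26.
General solution: x = exp(-3*t)/26 + C1*cos(5*t)*exp(-2*t) + C2*exp(-2*t)*sin(5*t).
Apply the initial conditions: x(0) = 1/26 + C1 = -5 and x'(0) = -3/26 - 2*C1 + 5*C2 = -4. Solving gives C1 = -131/26, C2 = -363/130.

x = exp(-3*t)/26 - 363*exp(-2*t)*sin(5*t)/130 - 131*cos(5*t)*exp(-2*t)/26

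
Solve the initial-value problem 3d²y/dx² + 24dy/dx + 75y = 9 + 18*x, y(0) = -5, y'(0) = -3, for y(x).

y = 27/625 + 6*x/25 - 14633*exp(-4*x)*sin(3*x)/1875 - 3152*cos(3*x)*exp(-4*x)/625

Divide through by 3: y'' + 8y' + 25y = 3 + 6*x.
Characteristic equation r² + 8r + 25 = 0 has discriminant (8)² - 4·(25) = -36 < 0, so r = -4 ± 3i.
Hence y_h = C1*cos(3*x)*exp(-4*x) + C2*exp(-4*x)*sin(3*x).
For the particular solution try y_p = A0 + A1*x. Substituting and matching coefficients of each power of x gives A0 = 27/625, A1 = 6/25, so y_p = 27/625 + 6*x/25.
General solution: y = 27/625 + 6*x/25 + C1*cos(3*x)*exp(-4*x) + C2*exp(-4*x)*sin(3*x).
Apply the initial conditions: y(0) = 27/625 + C1 = -5 and y'(0) = 6/25 - 4*C1 + 3*C2 = -3. Solving gives C1 = -3152/625, C2 = -14633/1875.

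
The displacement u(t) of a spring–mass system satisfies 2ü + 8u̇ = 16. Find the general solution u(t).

Divide through by 2: u'' + 4u' = 8.
Characteristic equation r² + 4r = 0 factors as (r + 4)r = 0, so r = -4, 0.
Hence u_h = C1*exp(-4*t) + C2.
Since 1 solves the homogeneous equation (r = 0 is a root of multiplicity 1), multiply the trial by t. Try u_p = A*t. Substituting into the equation and dividing by 1 gives A = 2, so u_p = 2*t.

u = C2 + 2*t + C1*exp(-4*t)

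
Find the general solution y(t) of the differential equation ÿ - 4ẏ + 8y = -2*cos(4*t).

Characteristic equation r² - 4r + 8 = 0 has discriminant (-4)² - 4·(8) = -16 < 0, so r = 2 ± 2i.
Hence y_h = C1*cos(2*t)*exp(2*t) + C2*exp(2*t)*sin(2*t).
Try y_p = A*cos(4*t) + B*sin(4*t). Substituting and equating the coefficients of cos(4t) and sin(4t) gives A = 1/20, B = 1/10, so y_p = sin(4*t)/10 + cos(4*t)/20.

y = sin(4*t)/10 + cos(4*t)/20 + C1*cos(2*t)*exp(2*t) + C2*exp(2*t)*sin(2*t)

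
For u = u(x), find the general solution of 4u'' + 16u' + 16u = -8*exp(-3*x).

Divide through by 4: u'' + 4u' + 4u = -2*exp(-3*x).
Characteristic equation r² + 4r + 4 = 0 has discriminant (4)² - 4·(4) = 0, so r = -2 is a repeated root.
Hence u_h = (C1 + C2*x)*exp(-2*x).
Try u_p = A*exp(-3*x). Substituting into the equation and dividing by exp(-3*x) gives A = -2, so u_p = -2*exp(-3*x).

u = -2*exp(-3*x) + C1*exp(-2*x) + C2*x*exp(-2*x)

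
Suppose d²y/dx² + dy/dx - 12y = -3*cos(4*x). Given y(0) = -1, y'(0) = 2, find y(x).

y = -59*exp(3*x)/175 - 43*exp(-4*x)/56 - 3*sin(4*x)/200 + 21*cos(4*x)/200

Characteristic equation r² + r - 12 = 0 factors as (r - 3)(r + 4) = 0, so r = 3, -4.
Hence y_h = C1*exp(3*x) + C2*exp(-4*x).
Try y_p = A*cos(4*x) + B*sin(4*x). Substituting and equating the coefficients of cos(4x) and sin(4x) gives A = 21/200, B = -3/200, so y_p = -3*sin(4*x)/200 + 21*cos(4*x)/200.
General solution: y = -3*sin(4*x)/200 + 21*cos(4*x)/200 + C1*exp(3*x) + C2*exp(-4*x).
Apply the initial conditions: y(0) = 21/200 + C1 + C2 = -1 and y'(0) = -3/50 - 4*C2 + 3*C1 = 2. Solving gives C1 = -59/175, C2 = -43/56.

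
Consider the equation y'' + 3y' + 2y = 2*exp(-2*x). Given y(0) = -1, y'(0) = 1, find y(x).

Characteristic equation r² + 3r + 2 = 0 factors as (r + 1)(r + 2) = 0, so r = -1, -2.
Hence y_h = C1*exp(-x) + C2*exp(-2*x).
Since exp(-2*x) solves the homogeneous equation (r = -2 is a root of multiplicity 1), multiply the trial by x. Try y_p = A*x*exp(-2*x). Substituting into the equation and dividing by exp(-2*x) gives A = -2, so y_p = -2*x*exp(-2*x).
General solution: y = C1*exp(-x) + C2*exp(-2*x) - 2*x*exp(-2*x).
Apply the initial conditions: y(0) = C1 + C2 = -1 and y'(0) = -2 - C1 - 2*C2 = 1. Solving gives C1 = 1, C2 = -2.

y = -2*exp(-2*x) - 2*x*exp(-2*x) + exp(-x)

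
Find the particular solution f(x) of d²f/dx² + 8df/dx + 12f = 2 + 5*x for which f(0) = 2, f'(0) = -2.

f = -1/9 - 65*exp(-6*x)/144 + 5*x/12 + 41*exp(-2*x)/16

Characteristic equation r² + 8r + 12 = 0 factors as (r + 2)(r + 6) = 0, so r = -2, -6.
Hence f_h = C1*exp(-2*x) + C2*exp(-6*x).
For the particular solution try f_p = A0 + A1*x. Substituting and matching coefficients of each power of x gives A0 = -1/9, A1 = 5/12, so f_p = -1/9 + 5*x/12.
General solution: f = -1/9 + 5*x/12 + C1*exp(-2*x) + C2*exp(-6*x).
Apply the initial conditions: f(0) = -1/9 + C1 + C2 = 2 and f'(0) = 5/12 - 6*C2 - 2*C1 = -2. Solving gives C1 = 41/16, C2 = -65/144.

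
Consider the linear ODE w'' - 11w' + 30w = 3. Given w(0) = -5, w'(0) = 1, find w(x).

w = 1/10 - 158*exp(5*x)/5 + 53*exp(6*x)/2

Characteristic equation r² - 11r + 30 = 0 factors as (r - 6)(r - 5) = 0, so r = 6, 5.
Hence w_h = C1*exp(6*x) + C2*exp(5*x).
For the particular solution try w_p = A0. Substituting and matching coefficients of each power of x gives A0 = 1/10, so w_p = 1/10.
General solution: w = 1/10 + C1*exp(6*x) + C2*exp(5*x).
Apply the initial conditions: w(0) = 1/10 + C1 + C2 = -5 and w'(0) = 5*C2 + 6*C1 = 1. Solving gives C1 = 53/2, C2 = -158/5.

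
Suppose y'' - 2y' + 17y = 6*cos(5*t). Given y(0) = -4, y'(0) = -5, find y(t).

y = -15*sin(5*t)/41 - 12*cos(5*t)/41 - 152*cos(4*t)*exp(t)/41 + 11*exp(t)*sin(4*t)/82

Characteristic equation r² - 2r + 17 = 0 has discriminant (-2)² - 4·(17) = -64 < 0, so r = 1 ± 4i.
Hence y_h = C1*cos(4*t)*exp(t) + C2*exp(t)*sin(4*t).
Try y_p = A*cos(5*t) + B*sin(5*t). Substituting and equating the coefficients of cos(5t) and sin(5t) gives A = -12/41, B = -15/41, so y_p = -15*sin(5*t)/41 - 12*cos(5*t)/41.
General solution: y = -15*sin(5*t)/41 - 12*cos(5*t)/41 + C1*cos(4*t)*exp(t) + C2*exp(t)*sin(4*t).
Apply the initial conditions: y(0) = -12/41 + C1 = -4 and y'(0) = -75/41 + C1 + 4*C2 = -5. Solving gives C1 = -152/41, C2 = 11/82.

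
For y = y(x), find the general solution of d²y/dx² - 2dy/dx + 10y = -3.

Characteristic equation r² - 2r + 10 = 0 has discriminant (-2)² - 4·(10) = -36 < 0, so r = 1 ± 3i.
Hence y_h = C1*cos(3*x)*exp(x) + C2*exp(x)*sin(3*x).
For the particular solution try y_p = A0. Substituting and matching coefficients of each power of x gives A0 = -3/10, so y_p = -3/10.

y = -3/10 + C1*cos(3*x)*exp(x) + C2*exp(x)*sin(3*x)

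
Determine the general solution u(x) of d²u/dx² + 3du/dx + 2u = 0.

Characteristic equation r² + 3r + 2 = 0 factors as (r + 1)(r + 2) = 0, so r = -1, -2.
Hence u_h = C1*exp(-x) + C2*exp(-2*x).

u = C1*exp(-x) + C2*exp(-2*x)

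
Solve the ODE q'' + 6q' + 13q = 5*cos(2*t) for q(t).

q = cos(2*t)/5 + 4*sin(2*t)/15 + C1*cos(2*t)*exp(-3*t) + C2*exp(-3*t)*sin(2*t)

Characteristic equation r² + 6r + 13 = 0 has discriminant (6)² - 4·(13) = -16 < 0, so r = -3 ± 2i.
Hence q_h = C1*cos(2*t)*exp(-3*t) + C2*exp(-3*t)*sin(2*t).
Try q_p = A*cos(2*t) + B*sin(2*t). Substituting and equating the coefficients of cos(2t) and sin(2t) gives A = 1/5, B = 4/15, so q_p = cos(2*t)/5 + 4*sin(2*t)/15.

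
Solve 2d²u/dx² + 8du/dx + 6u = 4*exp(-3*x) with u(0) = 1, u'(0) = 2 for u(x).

Divide through by 2: u'' + 4u' + 3u = 2*exp(-3*x).
Characteristic equation r² + 4r + 3 = 0 factors as (r + 3)(r + 1) = 0, so r = -3, -1.
Hence u_h = C1*exp(-3*x) + C2*exp(-x).
Since exp(-3*x) solves the homogeneous equation (r = -3 is a root of multiplicity 1), multiply the trial by x. Try u_p = A*x*exp(-3*x). Substituting into the equation and dividing by exp(-3*x) gives A = -1, so u_p = -x*exp(-3*x).
General solution: u = C1*exp(-3*x) + C2*exp(-x) - x*exp(-3*x).
Apply the initial conditions: u(0) = C1 + C2 = 1 and u'(0) = -1 - C2 - 3*C1 = 2. Solving gives C1 = -2, C2 = 3.

u = -2*exp(-3*x) + 3*exp(-x) - x*exp(-3*x)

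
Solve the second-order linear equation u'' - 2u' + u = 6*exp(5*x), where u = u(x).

Characteristic equation r² - 2r + 1 = 0 has discriminant (-2)² - 4·(1) = 0, so r = 1 is a repeated root.
Hence u_h = (C1 + C2*x)*exp(x).
Try u_p = A*exp(5*x). Substituting into the equation and dividing by exp(5*x) gives A = 3/8, so u_p = 3*exp(5*x)/8.

u = 3*exp(5*x)/8 + C1*exp(x) + C2*x*exp(x)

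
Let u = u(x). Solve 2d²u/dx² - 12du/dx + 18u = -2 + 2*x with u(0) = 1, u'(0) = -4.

u = -1/27 + x/9 + 28*exp(3*x)/27 - 65*x*exp(3*x)/9

Divide through by 2: u'' - 6u' + 9u = -1 + x.
Characteristic equation r² - 6r + 9 = 0 has discriminant (-6)² - 4·(9) = 0, so r = 3 is a repeated root.
Hence u_h = (C1 + C2*x)*exp(3*x).
For the particular solution try u_p = A0 + A1*x. Substituting and matching coefficients of each power of x gives A0 = -1/27, A1 = 1/9, so u_p = -1/27 + x/9.
General solution: u = -1/27 + x/9 + C1*exp(3*x) + C2*x*exp(3*x).
Apply the initial conditions: u(0) = -1/27 + C1 = 1 and u'(0) = 1/9 + C2 + 3*C1 = -4. Solving gives C1 = 28/27, C2 = -65/9.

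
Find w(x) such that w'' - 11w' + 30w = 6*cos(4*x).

w = -66*sin(4*x)/533 + 21*cos(4*x)/533 + C1*exp(6*x) + C2*exp(5*x)

Characteristic equation r² - 11r + 30 = 0 factors as (r - 6)(r - 5) = 0, so r = 6, 5.
Hence w_h = C1*exp(6*x) + C2*exp(5*x).
Try w_p = A*cos(4*x) + B*sin(4*x). Substituting and equating the coefficients of cos(4x) and sin(4x) gives A = 21/533, B = -66/533, so w_p = -66*sin(4*x)/533 + 21*cos(4*x)/533.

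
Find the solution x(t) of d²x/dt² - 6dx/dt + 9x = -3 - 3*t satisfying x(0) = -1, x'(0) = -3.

x = -5/9 - 4*exp(3*t)/9 - t/3 - 4*t*exp(3*t)/3

Characteristic equation r² - 6r + 9 = 0 has discriminant (-6)² - 4·(9) = 0, so r = 3 is a repeated root.
Hence x_h = (C1 + C2*t)*exp(3*t).
For the particular solution try x_p = A0 + A1*t. Substituting and matching coefficients of each power of t gives A0 = -5/9, A1 = -1/3, so x_p = -5/9 - t/3.
General solution: x = -5/9 - t/3 + C1*exp(3*t) + C2*t*exp(3*t).
Apply the initial conditions: x(0) = -5/9 + C1 = -1 and x'(0) = -1/3 + C2 + 3*C1 = -3. Solving gives C1 = -4/9, C2 = -4/3.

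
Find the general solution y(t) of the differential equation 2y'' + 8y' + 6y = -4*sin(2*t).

y = 2*sin(2*t)/65 + 16*cos(2*t)/65 + C1*exp(-t) + C2*exp(-3*t)

Divide through by 2: y'' + 4y' + 3y = -2*sin(2*t).
Characteristic equation r² + 4r + 3 = 0 factors as (r + 1)(r + 3) = 0, so r = -1, -3.
Hence y_h = C1*exp(-t) + C2*exp(-3*t).
Try y_p = A*cos(2*t) + B*sin(2*t). Substituting and equating the coefficients of cos(2t) and sin(2t) gives A = 16/65, B = 2/65, so y_p = 2*sin(2*t)/65 + 16*cos(2*t)/65.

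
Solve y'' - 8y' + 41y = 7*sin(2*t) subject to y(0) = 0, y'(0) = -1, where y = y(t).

y = 112*cos(2*t)/1625 + 259*sin(2*t)/1625 - 339*exp(4*t)*sin(5*t)/1625 - 112*cos(5*t)*exp(4*t)/1625

Characteristic equation r² - 8r + 41 = 0 has discriminant (-8)² - 4·(41) = -100 < 0, so r = 4 ± 5i.
Hence y_h = C1*cos(5*t)*exp(4*t) + C2*exp(4*t)*sin(5*t).
Try y_p = A*cos(2*t) + B*sin(2*t). Substituting and equating the coefficients of cos(2t) and sin(2t) gives A = 112/1625, B = 259/1625, so y_p = 112*cos(2*t)/1625 + 259*sin(2*t)/1625.
General solution: y = 112*cos(2*t)/1625 + 259*sin(2*t)/1625 + C1*cos(5*t)*exp(4*t) + C2*exp(4*t)*sin(5*t).
Apply the initial conditions: y(0) = 112/1625 + C1 = 0 and y'(0) = 518/1625 + 4*C1 + 5*C2 = -1. Solving gives C1 = -112/1625, C2 = -339/1625.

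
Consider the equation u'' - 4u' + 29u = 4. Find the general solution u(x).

Characteristic equation r² - 4r + 29 = 0 has discriminant (-4)² - 4·(29) = -100 < 0, so r = 2 ± 5i.
Hence u_h = C1*cos(5*x)*exp(2*x) + C2*exp(2*x)*sin(5*x).
For the particular solution try u_p = A0. Substituting and matching coefficients of each power of x gives A0 = 4/29, so u_p = 4/29.

u = 4/29 + C1*cos(5*x)*exp(2*x) + C2*exp(2*x)*sin(5*x)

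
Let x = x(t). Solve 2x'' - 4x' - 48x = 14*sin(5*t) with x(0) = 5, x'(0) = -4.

Divide through by 2: x'' - 2x' - 24x = 7*sin(5*t).
Characteristic equation r² - 2r - 24 = 0 factors as (r - 6)(r + 4) = 0, so r = 6, -4.
Hence x_h = C1*exp(6*t) + C2*exp(-4*t).
Try x_p = A*cos(5*t) + B*sin(5*t). Substituting and equating the coefficients of cos(5t) and sin(5t) gives A = 70/2501, B = -343/2501, so x_p = -343*sin(5*t)/2501 + 70*cos(5*t)/2501.
General solution: x = -343*sin(5*t)/2501 + 70*cos(5*t)/2501 + C1*exp(6*t) + C2*exp(-4*t).
Apply the initial conditions: x(0) = 70/2501 + C1 + C2 = 5 and x'(0) = -1715/2501 - 4*C2 + 6*C1 = -4. Solving gives C1 = 1011/610, C2 = 1359/410.

x = -343*sin(5*t)/2501 + 70*cos(5*t)/2501 + 1011*exp(6*t)/610 + 1359*exp(-4*t)/410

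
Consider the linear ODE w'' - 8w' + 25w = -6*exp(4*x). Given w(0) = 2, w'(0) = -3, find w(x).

w = -2*exp(4*x)/3 - 11*exp(4*x)*sin(3*x)/3 + 8*cos(3*x)*exp(4*x)/3

Characteristic equation r² - 8r + 25 = 0 has discriminant (-8)² - 4·(25) = -36 < 0, so r = 4 ± 3i.
Hence w_h = C1*cos(3*x)*exp(4*x) + C2*exp(4*x)*sin(3*x).
Try w_p = A*exp(4*x). Substituting into the equation and dividing by exp(4*x) gives A = -2/3, so w_p = -2*exp(4*x)/3.
General solution: w = -2*exp(4*x)/3 + C1*cos(3*x)*exp(4*x) + C2*exp(4*x)*sin(3*x).
Apply the initial conditions: w(0) = -2/3 + C1 = 2 and w'(0) = -8/3 + 3*C2 + 4*C1 = -3. Solving gives C1 = 8/3, C2 = -11/3.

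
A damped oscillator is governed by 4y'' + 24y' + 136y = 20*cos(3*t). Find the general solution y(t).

Divide through by 4: y'' + 6y' + 34y = 5*cos(3*t).
Characteristic equation r² + 6r + 34 = 0 has discriminant (6)² - 4·(34) = -100 < 0, so r = -3 ± 5i.
Hence y_h = C1*cos(5*t)*exp(-3*t) + C2*exp(-3*t)*sin(5*t).
Try y_p = A*cos(3*t) + B*sin(3*t). Substituting and equating the coefficients of cos(3t) and sin(3t) gives A = 125/949, B = 90/949, so y_p = 90*sin(3*t)/949 + 125*cos(3*t)/949.

y = 90*sin(3*t)/949 + 125*cos(3*t)/949 + C1*cos(5*t)*exp(-3*t) + C2*exp(-3*t)*sin(5*t)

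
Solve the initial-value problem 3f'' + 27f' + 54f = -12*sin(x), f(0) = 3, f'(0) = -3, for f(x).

f = -218*exp(-6*x)/111 - 34*sin(x)/185 + 18*cos(x)/185 + 73*exp(-3*x)/15

Divide through by 3: f'' + 9f' + 18f = -4*sin(x).
Characteristic equation r² + 9r + 18 = 0 factors as (r + 6)(r + 3) = 0, so r = -6, -3.
Hence f_h = C1*exp(-6*x) + C2*exp(-3*x).
Try f_p = A*cos(x) + B*sin(x). Substituting and equating the coefficients of cos(x) and sin(x) gives A = 18/185, B = -34/185, so f_p = -34*sin(x)/185 + 18*cos(x)/185.
General solution: f = -34*sin(x)/185 + 18*cos(x)/185 + C1*exp(-6*x) + C2*exp(-3*x).
Apply the initial conditions: f(0) = 18/185 + C1 + C2 = 3 and f'(0) = -34/185 - 6*C1 - 3*C2 = -3. Solving gives C1 = -218/111, C2 = 73/15.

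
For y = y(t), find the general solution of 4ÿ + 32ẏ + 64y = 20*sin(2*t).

Divide through by 4: y'' + 8y' + 16y = 5*sin(2*t).
Characteristic equation r² + 8r + 16 = 0 has discriminant (8)² - 4·(16) = 0, so r = -4 is a repeated root.
Hence y_h = (C1 + C2*t)*exp(-4*t).
Try y_p = A*cos(2*t) + B*sin(2*t). Substituting and equating the coefficients of cos(2t) and sin(2t) gives A = -1/5, B = 3/20, so y_p = -cos(2*t)/5 + 3*sin(2*t)/20.

y = -cos(2*t)/5 + 3*sin(2*t)/20 + C1*exp(-4*t) + C2*t*exp(-4*t)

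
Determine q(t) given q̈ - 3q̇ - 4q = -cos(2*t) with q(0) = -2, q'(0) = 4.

q = -61*exp(-t)/25 + 2*cos(2*t)/25 + 3*sin(2*t)/50 + 9*exp(4*t)/25

Characteristic equation r² - 3r - 4 = 0 factors as (r + 1)(r - 4) = 0, so r = -1, 4.
Hence q_h = C1*exp(-t) + C2*exp(4*t).
Try q_p = A*cos(2*t) + B*sin(2*t). Substituting and equating the coefficients of cos(2t) and sin(2t) gives A = 2/25, B = 3/50, so q_p = 2*cos(2*t)/25 + 3*sin(2*t)/50.
General solution: q = 2*cos(2*t)/25 + 3*sin(2*t)/50 + C1*exp(-t) + C2*exp(4*t).
Apply the initial conditions: q(0) = 2/25 + C1 + C2 = -2 and q'(0) = 3/25 - C1 + 4*C2 = 4. Solving gives C1 = -61/25, C2 = 9/25.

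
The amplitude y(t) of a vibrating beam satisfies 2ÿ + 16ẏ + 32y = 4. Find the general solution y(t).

Divide through by 2: y'' + 8y' + 16y = 2.
Characteristic equation r² + 8r + 16 = 0 has discriminant (8)² - 4·(16) = 0, so r = -4 is a repeated root.
Hence y_h = (C1 + C2*t)*exp(-4*t).
For the particular solution try y_p = A0. Substituting and matching coefficients of each power of t gives A0 = 1/8, so y_p = 1/8.

y = 1/8 + C1*exp(-4*t) + C2*t*exp(-4*t)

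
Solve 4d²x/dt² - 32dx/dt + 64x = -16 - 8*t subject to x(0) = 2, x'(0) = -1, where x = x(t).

Divide through by 4: x'' - 8x' + 16x = -4 - 2*t.
Characteristic equation r² - 8r + 16 = 0 has discriminant (-8)² - 4·(16) = 0, so r = 4 is a repeated root.
Hence x_h = (C1 + C2*t)*exp(4*t).
For the particular solution try x_p = A0 + A1*t. Substituting and matching coefficients of each power of t gives A0 = -5/16, A1 = -1/8, so x_p = -5/16 - t/8.
General solution: x = -5/16 - t/8 + C1*exp(4*t) + C2*t*exp(4*t).
Apply the initial conditions: x(0) = -5/16 + C1 = 2 and x'(0) = -1/8 + C2 + 4*C1 = -1. Solving gives C1 = 37/16, C2 = -81/8.

x = -5/16 - t/8 + 37*exp(4*t)/16 - 81*t*exp(4*t)/8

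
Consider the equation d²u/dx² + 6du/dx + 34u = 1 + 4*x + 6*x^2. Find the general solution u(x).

Characteristic equation r² + 6r + 34 = 0 has discriminant (6)² - 4·(34) = -100 < 0, so r = -3 ± 5i.
Hence u_h = C1*cos(5*x)*exp(-3*x) + C2*exp(-3*x)*sin(5*x).
For the particular solution try u_p = A0 + A1*x + A2*x^2. Substituting and matching coefficients of each power of x gives A0 = 91/9826, A1 = 16/289, A2 = 3/17, so u_p = 91/9826 + 3*x^2/17 + 16*x/289.

u = 91/9826 + 3*x**2/17 + 16*x/289 + C1*cos(5*x)*exp(-3*x) + C2*exp(-3*x)*sin(5*x)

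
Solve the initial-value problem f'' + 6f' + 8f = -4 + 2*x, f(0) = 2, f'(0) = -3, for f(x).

Characteristic equation r² + 6r + 8 = 0 factors as (r + 4)(r + 2) = 0, so r = -4, -2.
Hence f_h = C1*exp(-4*x) + C2*exp(-2*x).
For the particular solution try f_p = A0 + A1*x. Substituting and matching coefficients of each power of x gives A0 = -11/16, A1 = 1/4, so f_p = -11/16 + x/4.
General solution: f = -11/16 + x/4 + C1*exp(-4*x) + C2*exp(-2*x).
Apply the initial conditions: f(0) = -11/16 + C1 + C2 = 2 and f'(0) = 1/4 - 4*C1 - 2*C2 = -3. Solving gives C1 = -17/16, C2 = 15/4.

f = -11/16 - 17*exp(-4*x)/16 + x/4 + 15*exp(-2*x)/4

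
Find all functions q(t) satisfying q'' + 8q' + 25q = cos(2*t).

q = 16*sin(2*t)/697 + 21*cos(2*t)/697 + C1*cos(3*t)*exp(-4*t) + C2*exp(-4*t)*sin(3*t)

Characteristic equation r² + 8r + 25 = 0 has discriminant (8)² - 4·(25) = -36 < 0, so r = -4 ± 3i.
Hence q_h = C1*cos(3*t)*exp(-4*t) + C2*exp(-4*t)*sin(3*t).
Try q_p = A*cos(2*t) + B*sin(2*t). Substituting and equating the coefficients of cos(2t) and sin(2t) gives A = 21/697, B = 16/697, so q_p = 16*sin(2*t)/697 + 21*cos(2*t)/697.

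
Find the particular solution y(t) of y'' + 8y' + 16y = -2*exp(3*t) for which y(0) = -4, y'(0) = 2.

Characteristic equation r² + 8r + 16 = 0 has discriminant (8)² - 4·(16) = 0, so r = -4 is a repeated root.
Hence y_h = (C1 + C2*t)*exp(-4*t).
Try y_p = A*exp(3*t). Substituting into the equation and dividing by exp(3*t) gives A = -2/49, so y_p = -2*exp(3*t)/49.
General solution: y = -2*exp(3*t)/49 + C1*exp(-4*t) + C2*t*exp(-4*t).
Apply the initial conditions: y(0) = -2/49 + C1 = -4 and y'(0) = -6/49 + C2 - 4*C1 = 2. Solving gives C1 = -194/49, C2 = -96/7.

y = -194*exp(-4*t)/49 - 2*exp(3*t)/49 - 96*t*exp(-4*t)/7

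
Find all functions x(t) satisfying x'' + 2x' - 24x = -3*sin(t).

x = 6*cos(t)/629 + 75*sin(t)/629 + C1*exp(4*t) + C2*exp(-6*t)

Characteristic equation r² + 2r - 24 = 0 factors as (r - 4)(r + 6) = 0, so r = 4, -6.
Hence x_h = C1*exp(4*t) + C2*exp(-6*t).
Try x_p = A*cos(t) + B*sin(t). Substituting and equating the coefficients of cos(t) and sin(t) gives A = 6/629, B = 75/629, so x_p = 6*cos(t)/629 + 75*sin(t)/629.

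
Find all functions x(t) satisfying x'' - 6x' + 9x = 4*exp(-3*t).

x = exp(-3*t)/9 + C1*exp(3*t) + C2*t*exp(3*t)

Characteristic equation r² - 6r + 9 = 0 has discriminant (-6)² - 4·(9) = 0, so r = 3 is a repeated root.
Hence x_h = (C1 + C2*t)*exp(3*t).
Try x_p = A*exp(-3*t). Substituting into the equation and dividing by exp(-3*t) gives A = 1/9, so x_p = exp(-3*t)/9.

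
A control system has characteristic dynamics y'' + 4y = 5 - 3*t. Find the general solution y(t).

y = 5/4 - 3*t/4 + C1*cos(2*t) + C2*sin(2*t)

Characteristic equation r² + 4 = 0 has discriminant (0)² - 4·(4) = -16 < 0, so r = ± 2i.
Hence y_h = C1*cos(2*t) + C2*sin(2*t).
For the particular solution try y_p = A0 + A1*t. Substituting and matching coefficients of each power of t gives A0 = 5/4, A1 = -3/4, so y_p = 5/4 - 3*t/4.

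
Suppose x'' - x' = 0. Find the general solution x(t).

Characteristic equation r² - r = 0 factors as (r - 1)r = 0, so r = 1, 0.
Hence x_h = C1*exp(t) + C2.

x = C2 + C1*exp(t)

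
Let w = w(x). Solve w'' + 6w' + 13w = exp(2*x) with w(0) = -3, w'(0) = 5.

Characteristic equation r² + 6r + 13 = 0 has discriminant (6)² - 4·(13) = -16 < 0, so r = -3 ± 2i.
Hence w_h = C1*cos(2*x)*exp(-3*x) + C2*exp(-3*x)*sin(2*x).
Try w_p = A*exp(2*x). Substituting into the equation and dividing by exp(2*x) gives A = 1/29, so w_p = exp(2*x)/29.
General solution: w = exp(2*x)/29 + C1*cos(2*x)*exp(-3*x) + C2*exp(-3*x)*sin(2*x).
Apply the initial conditions: w(0) = 1/29 + C1 = -3 and w'(0) = 2/29 - 3*C1 + 2*C2 = 5. Solving gives C1 = -88/29, C2 = -121/58.

w = exp(2*x)/29 - 121*exp(-3*x)*sin(2*x)/58 - 88*cos(2*x)*exp(-3*x)/29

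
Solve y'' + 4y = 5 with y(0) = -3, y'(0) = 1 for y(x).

y = 5/4 + sin(2*x)/2 - 17*cos(2*x)/4

Characteristic equation r² + 4 = 0 has discriminant (0)² - 4·(4) = -16 < 0, so r = ± 2i.
Hence y_h = C1*cos(2*x) + C2*sin(2*x).
For the particular solution try y_p = A0. Substituting and matching coefficients of each power of x gives A0 = 5/4, so y_p = 5/4.
General solution: y = 5/4 + C1*cos(2*x) + C2*sin(2*x).
Apply the initial conditions: y(0) = 5/4 + C1 = -3 and y'(0) = 2*C2 = 1. Solving gives C1 = -17/4, C2 = 1/2.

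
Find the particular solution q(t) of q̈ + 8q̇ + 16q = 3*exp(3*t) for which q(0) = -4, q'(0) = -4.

q = -199*exp(-4*t)/49 + 3*exp(3*t)/49 - 143*t*exp(-4*t)/7

Characteristic equation r² + 8r + 16 = 0 has discriminant (8)² - 4·(16) = 0, so r = -4 is a repeated root.
Hence q_h = (C1 + C2*t)*exp(-4*t).
Try q_p = A*exp(3*t). Substituting into the equation and dividing by exp(3*t) gives A = 3/49, so q_p = 3*exp(3*t)/49.
General solution: q = 3*exp(3*t)/49 + C1*exp(-4*t) + C2*t*exp(-4*t).
Apply the initial conditions: q(0) = 3/49 + C1 = -4 and q'(0) = 9/49 + C2 - 4*C1 = -4. Solving gives C1 = -199/49, C2 = -143/7.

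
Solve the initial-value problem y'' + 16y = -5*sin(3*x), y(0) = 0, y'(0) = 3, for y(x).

Characteristic equation r² + 16 = 0 has discriminant (0)² - 4·(16) = -64 < 0, so r = ± 4i.
Hence y_h = C1*cos(4*x) + C2*sin(4*x).
Try y_p = A*cos(3*x) + B*sin(3*x). Substituting and equating the coefficients of cos(3x) and sin(3x) gives A = 0, B = -5/7, so y_p = -5*sin(3*x)/7.
General solution: y = -5*sin(3*x)/7 + C1*cos(4*x) + C2*sin(4*x).
Apply the initial conditions: y(0) = C1 = 0 and y'(0) = -15/7 + 4*C2 = 3. Solving gives C1 = 0, C2 = 9/7.

y = -5*sin(3*x)/7 + 9*sin(4*x)/7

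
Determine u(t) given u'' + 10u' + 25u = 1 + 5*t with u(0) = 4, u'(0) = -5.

u = -1/25 + t/5 + 101*exp(-5*t)/25 + 15*t*exp(-5*t)

Characteristic equation r² + 10r + 25 = 0 has discriminant (10)² - 4·(25) = 0, so r = -5 is a repeated root.
Hence u_h = (C1 + C2*t)*exp(-5*t).
For the particular solution try u_p = A0 + A1*t. Substituting and matching coefficients of each power of t gives A0 = -1/25, A1 = 1/5, so u_p = -1/25 + t/5.
General solution: u = -1/25 + t/5 + C1*exp(-5*t) + C2*t*exp(-5*t).
Apply the initial conditions: u(0) = -1/25 + C1 = 4 and u'(0) = 1/5 + C2 - 5*C1 = -5. Solving gives C1 = 101/25, C2 = 15.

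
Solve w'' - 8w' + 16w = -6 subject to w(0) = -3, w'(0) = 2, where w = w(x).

w = -3/8 - 21*exp(4*x)/8 + 25*x*exp(4*x)/2

Characteristic equation r² - 8r + 16 = 0 has discriminant (-8)² - 4·(16) = 0, so r = 4 is a repeated root.
Hence w_h = (C1 + C2*x)*exp(4*x).
For the particular solution try w_p = A0. Substituting and matching coefficients of each power of x gives A0 = -3/8, so w_p = -3/8.
General solution: w = -3/8 + C1*exp(4*x) + C2*x*exp(4*x).
Apply the initial conditions: w(0) = -3/8 + C1 = -3 and w'(0) = C2 + 4*C1 = 2. Solving gives C1 = -21/8, C2 = 25/2.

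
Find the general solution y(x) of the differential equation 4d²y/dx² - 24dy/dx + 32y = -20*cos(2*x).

Divide through by 4: y'' - 6y' + 8y = -5*cos(2*x).
Characteristic equation r² - 6r + 8 = 0 factors as (r - 2)(r - 4) = 0, so r = 2, 4.
Hence y_h = C1*exp(2*x) + C2*exp(4*x).
Try y_p = A*cos(2*x) + B*sin(2*x). Substituting and equating the coefficients of cos(2x) and sin(2x) gives A = -1/8, B = 3/8, so y_p = -cos(2*x)/8 + 3*sin(2*x)/8.

y = -cos(2*x)/8 + 3*sin(2*x)/8 + C1*exp(2*x) + C2*exp(4*x)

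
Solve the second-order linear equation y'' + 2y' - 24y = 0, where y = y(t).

y = C1*exp(4*t) + C2*exp(-6*t)

Characteristic equation r² + 2r - 24 = 0 factors as (r - 4)(r + 6) = 0, so r = 4, -6.
Hence y_h = C1*exp(4*t) + C2*exp(-6*t).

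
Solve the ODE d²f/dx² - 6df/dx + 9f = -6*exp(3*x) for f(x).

f = C1*exp(3*x) - 3*x**2*exp(3*x) + C2*x*exp(3*x)

Characteristic equation r² - 6r + 9 = 0 has discriminant (-6)² - 4·(9) = 0, so r = 3 is a repeated root.
Hence f_h = (C1 + C2*x)*exp(3*x).
Since exp(3*x) solves the homogeneous equation (r = 3 is a root of multiplicity 2), multiply the trial by x^2. Try f_p = A*x^2*exp(3*x). Substituting into the equation and dividing by exp(3*x) gives A = -3, so f_p = -3*x^2*exp(3*x).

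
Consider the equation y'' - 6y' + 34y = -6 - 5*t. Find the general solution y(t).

y = -117/578 - 5*t/34 + C1*cos(5*t)*exp(3*t) + C2*exp(3*t)*sin(5*t)

Characteristic equation r² - 6r + 34 = 0 has discriminant (-6)² - 4·(34) = -100 < 0, so r = 3 ± 5i.
Hence y_h = C1*cos(5*t)*exp(3*t) + C2*exp(3*t)*sin(5*t).
For the particular solution try y_p = A0 + A1*t. Substituting and matching coefficients of each power of t gives A0 = -117/578, A1 = -5/34, so y_p = -117/578 - 5*t/34.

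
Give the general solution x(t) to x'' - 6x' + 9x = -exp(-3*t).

x = -exp(-3*t)/36 + C1*exp(3*t) + C2*t*exp(3*t)

Characteristic equation r² - 6r + 9 = 0 has discriminant (-6)² - 4·(9) = 0, so r = 3 is a repeated root.
Hence x_h = (C1 + C2*t)*exp(3*t).
Try x_p = A*exp(-3*t). Substituting into the equation and dividing by exp(-3*t) gives A = -1/36, so x_p = -exp(-3*t)/36.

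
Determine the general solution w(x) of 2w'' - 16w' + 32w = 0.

Divide through by 2: w'' - 8w' + 16w = 0.
Characteristic equation r² - 8r + 16 = 0 has discriminant (-8)² - 4·(16) = 0, so r = 4 is a repeated root.
Hence w_h = (C1 + C2*x)*exp(4*x).

w = C1*exp(4*x) + C2*x*exp(4*x)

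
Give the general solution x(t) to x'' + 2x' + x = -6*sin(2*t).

x = 18*sin(2*t)/25 + 24*cos(2*t)/25 + C1*exp(-t) + C2*t*exp(-t)

Characteristic equation r² + 2r + 1 = 0 has discriminant (2)² - 4·(1) = 0, so r = -1 is a repeated root.
Hence x_h = (C1 + C2*t)*exp(-t).
Try x_p = A*cos(2*t) + B*sin(2*t). Substituting and equating the coefficients of cos(2t) and sin(2t) gives A = 24/25, B = 18/25, so x_p = 18*sin(2*t)/25 + 24*cos(2*t)/25.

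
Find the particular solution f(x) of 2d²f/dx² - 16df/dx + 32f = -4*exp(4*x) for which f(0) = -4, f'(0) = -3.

f = -4*exp(4*x) - x**2*exp(4*x) + 13*x*exp(4*x)

Divide through by 2: f'' - 8f' + 16f = -2*exp(4*x).
Characteristic equation r² - 8r + 16 = 0 has discriminant (-8)² - 4·(16) = 0, so r = 4 is a repeated root.
Hence f_h = (C1 + C2*x)*exp(4*x).
Since exp(4*x) solves the homogeneous equation (r = 4 is a root of multiplicity 2), multiply the trial by x^2. Try f_p = A*x^2*exp(4*x). Substituting into the equation and dividing by exp(4*x) gives A = -1, so f_p = -x^2*exp(4*x).
General solution: f = C1*exp(4*x) - x^2*exp(4*x) + C2*x*exp(4*x).
Apply the initial conditions: f(0) = C1 = -4 and f'(0) = C2 + 4*C1 = -3. Solving gives C1 = -4, C2 = 13.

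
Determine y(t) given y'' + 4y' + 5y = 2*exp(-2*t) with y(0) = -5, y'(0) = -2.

Characteristic equation r² + 4r + 5 = 0 has discriminant (4)² - 4·(5) = -4 < 0, so r = -2 ± i.
Hence y_h = C1*cos(t)*exp(-2*t) + C2*exp(-2*t)*sin(t).
Try y_p = A*exp(-2*t). Substituting into the equation and dividing by exp(-2*t) gives A = 2, so y_p = 2*exp(-2*t).
General solution: y = 2*exp(-2*t) + C1*cos(t)*exp(-2*t) + C2*exp(-2*t)*sin(t).
Apply the initial conditions: y(0) = 2 + C1 = -5 and y'(0) = -4 + C2 - 2*C1 = -2. Solving gives C1 = -7, C2 = -12.

y = 2*exp(-2*t) - 12*exp(-2*t)*sin(t) - 7*cos(t)*exp(-2*t)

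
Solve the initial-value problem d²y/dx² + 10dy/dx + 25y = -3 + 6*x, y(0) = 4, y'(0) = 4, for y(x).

Characteristic equation r² + 10r + 25 = 0 has discriminant (10)² - 4·(25) = 0, so r = -5 is a repeated root.
Hence y_h = (C1 + C2*x)*exp(-5*x).
For the particular solution try y_p = A0 + A1*x. Substituting and matching coefficients of each power of x gives A0 = -27/125, A1 = 6/25, so y_p = -27/125 + 6*x/25.
General solution: y = -27/125 + 6*x/25 + C1*exp(-5*x) + C2*x*exp(-5*x).
Apply the initial conditions: y(0) = -27/125 + C1 = 4 and y'(0) = 6/25 + C2 - 5*C1 = 4. Solving gives C1 = 527/125, C2 = 621/25.

y = -27/125 + 6*x/25 + 527*exp(-5*x)/125 + 621*x*exp(-5*x)/25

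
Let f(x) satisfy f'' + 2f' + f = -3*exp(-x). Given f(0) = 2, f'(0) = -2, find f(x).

Characteristic equation r² + 2r + 1 = 0 has discriminant (2)² - 4·(1) = 0, so r = -1 is a repeated root.
Hence f_h = (C1 + C2*x)*exp(-x).
Since exp(-x) solves the homogeneous equation (r = -1 is a root of multiplicity 2), multiply the trial by x^2. Try f_p = A*x^2*exp(-x). Substituting into the equation and dividing by exp(-x) gives A = -3/2, so f_p = -3*x^2*exp(-x)/2.
General solution: f = C1*exp(-x) - 3*x^2*exp(-x)/2 + C2*x*exp(-x).
Apply the initial conditions: f(0) = C1 = 2 and f'(0) = C2 - C1 = -2. Solving gives C1 = 2, C2 = 0.

f = 2*exp(-x) - 3*x**2*exp(-x)/2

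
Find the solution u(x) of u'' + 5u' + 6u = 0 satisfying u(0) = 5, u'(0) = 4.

u = -14*exp(-3*x) + 19*exp(-2*x)

Characteristic equation r² + 5r + 6 = 0 factors as (r + 3)(r + 2) = 0, so r = -3, -2.
Hence u_h = C1*exp(-3*x) + C2*exp(-2*x).
Apply the initial conditions: u(0) = C1 + C2 = 5 and u'(0) = -3*C1 - 2*C2 = 4. Solving gives C1 = -14, C2 = 19.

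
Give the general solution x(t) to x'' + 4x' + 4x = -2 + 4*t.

x = -3/2 + t + C1*exp(-2*t) + C2*t*exp(-2*t)

Characteristic equation r² + 4r + 4 = 0 has discriminant (4)² - 4·(4) = 0, so r = -2 is a repeated root.
Hence x_h = (C1 + C2*t)*exp(-2*t).
For the particular solution try x_p = A0 + A1*t. Substituting and matching coefficients of each power of t gives A0 = -3/2, A1 = 1, so x_p = -3/2 + t.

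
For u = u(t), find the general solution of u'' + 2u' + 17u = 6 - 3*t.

u = 108/289 - 3*t/17 + C1*cos(4*t)*exp(-t) + C2*exp(-t)*sin(4*t)

Characteristic equation r² + 2r + 17 = 0 has discriminant (2)² - 4·(17) = -64 < 0, so r = -1 ± 4i.
Hence u_h = C1*cos(4*t)*exp(-t) + C2*exp(-t)*sin(4*t).
For the particular solution try u_p = A0 + A1*t. Substituting and matching coefficients of each power of t gives A0 = 108/289, A1 = -3/17, so u_p = 108/289 - 3*t/17.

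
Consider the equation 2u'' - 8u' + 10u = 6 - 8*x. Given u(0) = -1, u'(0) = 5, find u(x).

u = -1/25 - 4*x/5 - 24*cos(x)*exp(2*x)/25 + 193*exp(2*x)*sin(x)/25

Divide through by 2: u'' - 4u' + 5u = 3 - 4*x.
Characteristic equation r² - 4r + 5 = 0 has discriminant (-4)² - 4·(5) = -4 < 0, so r = 2 ± i.
Hence u_h = C1*cos(x)*exp(2*x) + C2*exp(2*x)*sin(x).
For the particular solution try u_p = A0 + A1*x. Substituting and matching coefficients of each power of x gives A0 = -1/25, A1 = -4/5, so u_p = -1/25 - 4*x/5.
General solution: u = -1/25 - 4*x/5 + C1*cos(x)*exp(2*x) + C2*exp(2*x)*sin(x).
Apply the initial conditions: u(0) = -1/25 + C1 = -1 and u'(0) = -4/5 + C2 + 2*C1 = 5. Solving gives C1 = -24/25, C2 = 193/25.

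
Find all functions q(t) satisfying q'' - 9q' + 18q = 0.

Characteristic equation r² - 9r + 18 = 0 factors as (r - 6)(r - 3) = 0, so r = 6, 3.
Hence q_h = C1*exp(6*t) + C2*exp(3*t).

q = C1*exp(6*t) + C2*exp(3*t)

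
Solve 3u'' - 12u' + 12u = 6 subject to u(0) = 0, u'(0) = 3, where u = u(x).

u = 1/2 - exp(2*x)/2 + 4*x*exp(2*x)

Divide through by 3: u'' - 4u' + 4u = 2.
Characteristic equation r² - 4r + 4 = 0 has discriminant (-4)² - 4·(4) = 0, so r = 2 is a repeated root.
Hence u_h = (C1 + C2*x)*exp(2*x).
For the particular solution try u_p = A0. Substituting and matching coefficients of each power of x gives A0 = 1/2, so u_p = 1/2.
General solution: u = 1/2 + C1*exp(2*x) + C2*x*exp(2*x).
Apply the initial conditions: u(0) = 1/2 + C1 = 0 and u'(0) = C2 + 2*C1 = 3. Solving gives C1 = -1/2, C2 = 4.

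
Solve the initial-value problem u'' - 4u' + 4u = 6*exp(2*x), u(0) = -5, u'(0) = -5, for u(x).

Characteristic equation r² - 4r + 4 = 0 has discriminant (-4)² - 4·(4) = 0, so r = 2 is a repeated root.
Hence u_h = (C1 + C2*x)*exp(2*x).
Since exp(2*x) solves the homogeneous equation (r = 2 is a root of multiplicity 2), multiply the trial by x^2. Try u_p = A*x^2*exp(2*x). Substituting into the equation and dividing by exp(2*x) gives A = 3, so u_p = 3*x^2*exp(2*x).
General solution: u = C1*exp(2*x) + 3*x^2*exp(2*x) + C2*x*exp(2*x).
Apply the initial conditions: u(0) = C1 = -5 and u'(0) = C2 + 2*C1 = -5. Solving gives C1 = -5, C2 = 5.

u = -5*exp(2*x) + 3*x**2*exp(2*x) + 5*x*exp(2*x)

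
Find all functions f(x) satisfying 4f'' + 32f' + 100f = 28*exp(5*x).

Divide through by 4: f'' + 8f' + 25f = 7*exp(5*x).
Characteristic equation r² + 8r + 25 = 0 has discriminant (8)² - 4·(25) = -36 < 0, so r = -4 ± 3i.
Hence f_h = C1*cos(3*x)*exp(-4*x) + C2*exp(-4*x)*sin(3*x).
Try f_p = A*exp(5*x). Substituting into the equation and dividing by exp(5*x) gives A = 7/90, so f_p = 7*exp(5*x)/90.

f = 7*exp(5*x)/90 + C1*cos(3*x)*exp(-4*x) + C2*exp(-4*x)*sin(3*x)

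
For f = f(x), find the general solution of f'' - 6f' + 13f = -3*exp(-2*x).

f = -3*exp(-2*x)/29 + C1*cos(2*x)*exp(3*x) + C2*exp(3*x)*sin(2*x)

Characteristic equation r² - 6r + 13 = 0 has discriminant (-6)² - 4·(13) = -16 < 0, so r = 3 ± 2i.
Hence f_h = C1*cos(2*x)*exp(3*x) + C2*exp(3*x)*sin(2*x).
Try f_p = A*exp(-2*x). Substituting into the equation and dividing by exp(-2*x) gives A = -3/29, so f_p = -3*exp(-2*x)/29.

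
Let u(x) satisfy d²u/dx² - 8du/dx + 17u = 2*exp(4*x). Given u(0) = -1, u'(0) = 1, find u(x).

u = 2*exp(4*x) - 3*cos(x)*exp(4*x) + 5*exp(4*x)*sin(x)

Characteristic equation r² - 8r + 17 = 0 has discriminant (-8)² - 4·(17) = -4 < 0, so r = 4 ± i.
Hence u_h = C1*cos(x)*exp(4*x) + C2*exp(4*x)*sin(x).
Try u_p = A*exp(4*x). Substituting into the equation and dividing by exp(4*x) gives A = 2, so u_p = 2*exp(4*x).
General solution: u = 2*exp(4*x) + C1*cos(x)*exp(4*x) + C2*exp(4*x)*sin(x).
Apply the initial conditions: u(0) = 2 + C1 = -1 and u'(0) = 8 + C2 + 4*C1 = 1. Solving gives C1 = -3, C2 = 5.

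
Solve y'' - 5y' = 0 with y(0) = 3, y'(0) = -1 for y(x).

y = 16/5 - exp(5*x)/5

Characteristic equation r² - 5r = 0 factors as (r - 5)r = 0, so r = 5, 0.
Hence y_h = C1*exp(5*x) + C2.
Apply the initial conditions: y(0) = C1 + C2 = 3 and y'(0) = 5*C1 = -1. Solving gives C1 = -1/5, C2 = 16/5.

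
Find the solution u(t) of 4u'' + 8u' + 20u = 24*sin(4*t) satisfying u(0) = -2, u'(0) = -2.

u = -66*sin(4*t)/185 - 48*cos(4*t)/185 - 322*cos(2*t)*exp(-t)/185 - 214*exp(-t)*sin(2*t)/185

Divide through by 4: u'' + 2u' + 5u = 6*sin(4*t).
Characteristic equation r² + 2r + 5 = 0 has discriminant (2)² - 4·(5) = -16 < 0, so r = -1 ± 2i.
Hence u_h = C1*cos(2*t)*exp(-t) + C2*exp(-t)*sin(2*t).
Try u_p = A*cos(4*t) + B*sin(4*t). Substituting and equating the coefficients of cos(4t) and sin(4t) gives A = -48/185, B = -66/185, so u_p = -66*sin(4*t)/185 - 48*cos(4*t)/185.
General solution: u = -66*sin(4*t)/185 - 48*cos(4*t)/185 + C1*cos(2*t)*exp(-t) + C2*exp(-t)*sin(2*t).
Apply the initial conditions: u(0) = -48/185 + C1 = -2 and u'(0) = -264/185 - C1 + 2*C2 = -2. Solving gives C1 = -322/185, C2 = -214/185.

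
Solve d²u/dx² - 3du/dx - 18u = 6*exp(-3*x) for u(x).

Characteristic equation r² - 3r - 18 = 0 factors as (r + 3)(r - 6) = 0, so r = -3, 6.
Hence u_h = C1*exp(-3*x) + C2*exp(6*x).
Since exp(-3*x) solves the homogeneous equation (r = -3 is a root of multiplicity 1), multiply the trial by x. Try u_p = A*x*exp(-3*x). Substituting into the equation and dividing by exp(-3*x) gives A = -2/3, so u_p = -2*x*exp(-3*x)/3.

u = C1*exp(-3*x) + C2*exp(6*x) - 2*x*exp(-3*x)/3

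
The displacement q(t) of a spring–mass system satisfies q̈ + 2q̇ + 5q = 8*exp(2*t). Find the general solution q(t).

q = 8*exp(2*t)/13 + C1*cos(2*t)*exp(-t) + C2*exp(-t)*sin(2*t)

Characteristic equation r² + 2r + 5 = 0 has discriminant (2)² - 4·(5) = -16 < 0, so r = -1 ± 2i.
Hence q_h = C1*cos(2*t)*exp(-t) + C2*exp(-t)*sin(2*t).
Try q_p = A*exp(2*t). Substituting into the equation and dividing by exp(2*t) gives A = 8/13, so q_p = 8*exp(2*t)/13.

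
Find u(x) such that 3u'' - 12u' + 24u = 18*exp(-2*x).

u = 3*exp(-2*x)/10 + C1*cos(2*x)*exp(2*x) + C2*exp(2*x)*sin(2*x)

Divide through by 3: u'' - 4u' + 8u = 6*exp(-2*x).
Characteristic equation r² - 4r + 8 = 0 has discriminant (-4)² - 4·(8) = -16 < 0, so r = 2 ± 2i.
Hence u_h = C1*cos(2*x)*exp(2*x) + C2*exp(2*x)*sin(2*x).
Try u_p = A*exp(-2*x). Substituting into the equation and dividing by exp(-2*x) gives A = 3/10, so u_p = 3*exp(-2*x)/10.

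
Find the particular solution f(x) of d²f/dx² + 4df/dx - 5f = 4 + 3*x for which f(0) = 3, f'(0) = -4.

f = -32/25 + 3*exp(x) - 3*x/5 + 32*exp(-5*x)/25

Characteristic equation r² + 4r - 5 = 0 factors as (r + 5)(r - 1) = 0, so r = -5, 1.
Hence f_h = C1*exp(-5*x) + C2*exp(x).
For the particular solution try f_p = A0 + A1*x. Substituting and matching coefficients of each power of x gives A0 = -32/25, A1 = -3/5, so f_p = -32/25 - 3*x/5.
General solution: f = -32/25 - 3*x/5 + C1*exp(-5*x) + C2*exp(x).
Apply the initial conditions: f(0) = -32/25 + C1 + C2 = 3 and f'(0) = -3/5 + C2 - 5*C1 = -4. Solving gives C1 = 32/25, C2 = 3.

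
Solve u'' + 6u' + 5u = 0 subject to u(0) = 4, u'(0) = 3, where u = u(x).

u = -7*exp(-5*x)/4 + 23*exp(-x)/4

Characteristic equation r² + 6r + 5 = 0 factors as (r + 1)(r + 5) = 0, so r = -1, -5.
Hence u_h = C1*exp(-x) + C2*exp(-5*x).
Apply the initial conditions: u(0) = C1 + C2 = 4 and u'(0) = -C1 - 5*C2 = 3. Solving gives C1 = 23/4, C2 = -7/4.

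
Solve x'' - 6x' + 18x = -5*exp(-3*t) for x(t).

Characteristic equation r² - 6r + 18 = 0 has discriminant (-6)² - 4·(18) = -36 < 0, so r = 3 ± 3i.
Hence x_h = C1*cos(3*t)*exp(3*t) + C2*exp(3*t)*sin(3*t).
Try x_p = A*exp(-3*t). Substituting into the equation and dividing by exp(-3*t) gives A = -1/9, so x_p = -exp(-3*t)/9.

x = -exp(-3*t)/9 + C1*cos(3*t)*exp(3*t) + C2*exp(3*t)*sin(3*t)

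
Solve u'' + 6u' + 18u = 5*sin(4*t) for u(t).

Characteristic equation r² + 6r + 18 = 0 has discriminant (6)² - 4·(18) = -36 < 0, so r = -3 ± 3i.
Hence u_h = C1*cos(3*t)*exp(-3*t) + C2*exp(-3*t)*sin(3*t).
Try u_p = A*cos(4*t) + B*sin(4*t). Substituting and equating the coefficients of cos(4t) and sin(4t) gives A = -6/29, B = 1/58, so u_p = -6*cos(4*t)/29 + sin(4*t)/58.

u = -6*cos(4*t)/29 + sin(4*t)/58 + C1*cos(3*t)*exp(-3*t) + C2*exp(-3*t)*sin(3*t)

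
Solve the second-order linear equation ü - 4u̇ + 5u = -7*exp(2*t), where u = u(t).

u = -7*exp(2*t) + C1*cos(t)*exp(2*t) + C2*exp(2*t)*sin(t)

Characteristic equation r² - 4r + 5 = 0 has discriminant (-4)² - 4·(5) = -4 < 0, so r = 2 ± i.
Hence u_h = C1*cos(t)*exp(2*t) + C2*exp(2*t)*sin(t).
Try u_p = A*exp(2*t). Substituting into the equation and dividing by exp(2*t) gives A = -7, so u_p = -7*exp(2*t).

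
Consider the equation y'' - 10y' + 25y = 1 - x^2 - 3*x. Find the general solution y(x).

y = -11/625 - 19*x/125 - x**2/25 + C1*exp(5*x) + C2*x*exp(5*x)

Characteristic equation r² - 10r + 25 = 0 has discriminant (-10)² - 4·(25) = 0, so r = 5 is a repeated root.
Hence y_h = (C1 + C2*x)*exp(5*x).
For the particular solution try y_p = A0 + A1*x + A2*x^2. Substituting and matching coefficients of each power of x gives A0 = -11/625, A1 = -19/125, A2 = -1/25, so y_p = -11/625 - 19*x/125 - x^2/25.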